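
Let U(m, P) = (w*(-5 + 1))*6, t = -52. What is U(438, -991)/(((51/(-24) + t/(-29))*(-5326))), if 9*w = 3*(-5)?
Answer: 4640/205051 ≈ 0.022629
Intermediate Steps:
w = -5/3 (w = (3*(-5))/9 = (1/9)*(-15) = -5/3 ≈ -1.6667)
U(m, P) = 40 (U(m, P) = -5*(-5 + 1)/3*6 = -5/3*(-4)*6 = (20/3)*6 = 40)
U(438, -991)/(((51/(-24) + t/(-29))*(-5326))) = 40/(((51/(-24) - 52/(-29))*(-5326))) = 40/(((51*(-1/24) - 52*(-1/29))*(-5326))) = 40/(((-17/8 + 52/29)*(-5326))) = 40/((-77/232*(-5326))) = 40/(205051/116) = 40*(116/205051) = 4640/205051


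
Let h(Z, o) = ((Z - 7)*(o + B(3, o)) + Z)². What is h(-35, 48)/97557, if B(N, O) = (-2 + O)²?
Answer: 266677159/3147 ≈ 84740.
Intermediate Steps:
h(Z, o) = (Z + (-7 + Z)*(o + (-2 + o)²))² (h(Z, o) = ((Z - 7)*(o + (-2 + o)²) + Z)² = ((-7 + Z)*(o + (-2 + o)²) + Z)² = (Z + (-7 + Z)*(o + (-2 + o)²))²)
h(-35, 48)/97557 = (-35 - 7*48 - 7*(-2 + 48)² - 35*48 - 35*(-2 + 48)²)²/97557 = (-35 - 336 - 7*46² - 1680 - 35*46²)²*(1/97557) = (-35 - 336 - 7*2116 - 1680 - 35*2116)²*(1/97557) = (-35 - 336 - 14812 - 1680 - 74060)²*(1/97557) = (-90923)²*(1/97557) = 8266991929*(1/97557) = 266677159/3147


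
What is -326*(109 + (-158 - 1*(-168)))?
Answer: -38794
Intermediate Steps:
-326*(109 + (-158 - 1*(-168))) = -326*(109 + (-158 + 168)) = -326*(109 + 10) = -326*119 = -38794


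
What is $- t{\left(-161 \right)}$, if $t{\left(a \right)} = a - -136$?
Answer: $25$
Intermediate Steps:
$t{\left(a \right)} = 136 + a$ ($t{\left(a \right)} = a + 136 = 136 + a$)
$- t{\left(-161 \right)} = - (136 - 161) = \left(-1\right) \left(-25\right) = 25$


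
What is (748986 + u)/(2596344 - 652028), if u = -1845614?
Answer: -274157/486079 ≈ -0.56402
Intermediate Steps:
(748986 + u)/(2596344 - 652028) = (748986 - 1845614)/(2596344 - 652028) = -1096628/1944316 = -1096628*1/1944316 = -274157/486079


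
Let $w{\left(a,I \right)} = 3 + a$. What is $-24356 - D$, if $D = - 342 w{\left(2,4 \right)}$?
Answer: $-22646$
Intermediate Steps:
$D = -1710$ ($D = - 342 \left(3 + 2\right) = \left(-342\right) 5 = -1710$)
$-24356 - D = -24356 - -1710 = -24356 + 1710 = -22646$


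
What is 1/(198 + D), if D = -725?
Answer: -1/527 ≈ -0.0018975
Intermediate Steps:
1/(198 + D) = 1/(198 - 725) = 1/(-527) = -1/527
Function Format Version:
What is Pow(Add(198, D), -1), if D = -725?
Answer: Rational(-1, 527) ≈ -0.0018975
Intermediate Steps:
Pow(Add(198, D), -1) = Pow(Add(198, -725), -1) = Pow(-527, -1) = Rational(-1, 527)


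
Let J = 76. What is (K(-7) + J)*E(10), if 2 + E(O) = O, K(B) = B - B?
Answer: 608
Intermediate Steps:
K(B) = 0
E(O) = -2 + O
(K(-7) + J)*E(10) = (0 + 76)*(-2 + 10) = 76*8 = 608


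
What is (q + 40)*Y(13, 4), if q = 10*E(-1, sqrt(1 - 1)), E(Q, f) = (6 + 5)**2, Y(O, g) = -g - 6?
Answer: -12500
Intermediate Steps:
Y(O, g) = -6 - g
E(Q, f) = 121 (E(Q, f) = 11**2 = 121)
q = 1210 (q = 10*121 = 1210)
(q + 40)*Y(13, 4) = (1210 + 40)*(-6 - 1*4) = 1250*(-6 - 4) = 1250*(-10) = -12500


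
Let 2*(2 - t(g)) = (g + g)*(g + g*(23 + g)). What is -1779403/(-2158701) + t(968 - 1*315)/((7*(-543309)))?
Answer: 209979590110760/2736630590421 ≈ 76.729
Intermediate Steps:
t(g) = 2 - g*(g + g*(23 + g)) (t(g) = 2 - (g + g)*(g + g*(23 + g))/2 = 2 - 2*g*(g + g*(23 + g))/2 = 2 - g*(g + g*(23 + g)))
-1779403/(-2158701) + t(968 - 1*315)/((7*(-543309))) = -1779403/(-2158701) + (2 - (968 - 1*315)³ - 24*(968 - 1*315)²)/((7*(-543309))) = -1779403*(-1/2158701) + (2 - (968 - 315)³ - 24*(968 - 315)²)/(-3803163) = 1779403/2158701 + (2 - 1*653³ - 24*653²)*(-1/3803163) = 1779403/2158701 + (2 - 1*278445077 - 24*426409)*(-1/3803163) = 1779403/2158701 + (2 - 278445077 - 10233816)*(-1/3803163) = 1779403/2158701 - 288678891*(-1/3803163) = 1779403/2158701 + 96226297/1267721 = 209979590110760/2736630590421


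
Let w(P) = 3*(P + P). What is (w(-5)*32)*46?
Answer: -44160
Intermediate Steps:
w(P) = 6*P (w(P) = 3*(2*P) = 6*P)
(w(-5)*32)*46 = ((6*(-5))*32)*46 = -30*32*46 = -960*46 = -44160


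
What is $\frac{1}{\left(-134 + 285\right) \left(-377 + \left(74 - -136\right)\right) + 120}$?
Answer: $- \frac{1}{25097} \approx -3.9845 \cdot 10^{-5}$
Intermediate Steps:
$\frac{1}{\left(-134 + 285\right) \left(-377 + \left(74 - -136\right)\right) + 120} = \frac{1}{151 \left(-377 + \left(74 + 136\right)\right) + 120} = \frac{1}{151 \left(-377 + 210\right) + 120} = \frac{1}{151 \left(-167\right) + 120} = \frac{1}{-25217 + 120} = \frac{1}{-25097} = - \frac{1}{25097}$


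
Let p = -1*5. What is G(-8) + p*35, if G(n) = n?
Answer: -183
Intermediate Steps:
p = -5
G(-8) + p*35 = -8 - 5*35 = -8 - 175 = -183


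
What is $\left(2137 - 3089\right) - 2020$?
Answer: $-2972$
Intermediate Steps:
$\left(2137 - 3089\right) - 2020 = -952 - 2020 = -2972$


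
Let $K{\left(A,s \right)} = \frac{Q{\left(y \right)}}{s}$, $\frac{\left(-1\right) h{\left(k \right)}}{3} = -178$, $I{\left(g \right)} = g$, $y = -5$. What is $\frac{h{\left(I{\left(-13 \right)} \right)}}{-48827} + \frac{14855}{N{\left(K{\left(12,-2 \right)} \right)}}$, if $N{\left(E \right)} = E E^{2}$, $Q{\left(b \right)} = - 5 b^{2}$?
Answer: $\frac{951926386}{19073046875} \approx 0.04991$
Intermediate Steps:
$h{\left(k \right)} = 534$ ($h{\left(k \right)} = \left(-3\right) \left(-178\right) = 534$)
$K{\left(A,s \right)} = - \frac{125}{s}$ ($K{\left(A,s \right)} = \frac{\left(-5\right) \left(-5\right)^{2}}{s} = \frac{\left(-5\right) 25}{s} = - \frac{125}{s}$)
$N{\left(E \right)} = E^{3}$
$\frac{h{\left(I{\left(-13 \right)} \right)}}{-48827} + \frac{14855}{N{\left(K{\left(12,-2 \right)} \right)}} = \frac{534}{-48827} + \frac{14855}{\left(- \frac{125}{-2}\right)^{3}} = 534 \left(- \frac{1}{48827}\right) + \frac{14855}{\left(\left(-125\right) \left(- \frac{1}{2}\right)\right)^{3}} = - \frac{534}{48827} + \frac{14855}{\left(\frac{125}{2}\right)^{3}} = - \frac{534}{48827} + \frac{14855}{\frac{1953125}{8}} = - \frac{534}{48827} + 14855 \cdot \frac{8}{1953125} = - \frac{534}{48827} + \frac{23768}{390625} = \frac{951926386}{19073046875}$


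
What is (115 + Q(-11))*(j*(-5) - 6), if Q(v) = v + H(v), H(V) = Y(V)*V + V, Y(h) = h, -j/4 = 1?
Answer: 2996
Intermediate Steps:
j = -4 (j = -4*1 = -4)
H(V) = V + V**2 (H(V) = V*V + V = V**2 + V = V + V**2)
Q(v) = v + v*(1 + v)
(115 + Q(-11))*(j*(-5) - 6) = (115 - 11*(2 - 11))*(-4*(-5) - 6) = (115 - 11*(-9))*(20 - 6) = (115 + 99)*14 = 214*14 = 2996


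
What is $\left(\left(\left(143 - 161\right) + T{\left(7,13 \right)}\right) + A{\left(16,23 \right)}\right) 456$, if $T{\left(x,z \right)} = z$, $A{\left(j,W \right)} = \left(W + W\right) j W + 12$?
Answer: $7722360$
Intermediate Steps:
$A{\left(j,W \right)} = 12 + 2 j W^{2}$ ($A{\left(j,W \right)} = 2 W j W + 12 = 2 j W^{2} + 12 = 12 + 2 j W^{2}$)
$\left(\left(\left(143 - 161\right) + T{\left(7,13 \right)}\right) + A{\left(16,23 \right)}\right) 456 = \left(\left(\left(143 - 161\right) + 13\right) + \left(12 + 2 \cdot 16 \cdot 23^{2}\right)\right) 456 = \left(\left(-18 + 13\right) + \left(12 + 2 \cdot 16 \cdot 529\right)\right) 456 = \left(-5 + \left(12 + 16928\right)\right) 456 = \left(-5 + 16940\right) 456 = 16935 \cdot 456 = 7722360$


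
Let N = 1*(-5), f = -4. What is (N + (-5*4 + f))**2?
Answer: 841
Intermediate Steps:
N = -5
(N + (-5*4 + f))**2 = (-5 + (-5*4 - 4))**2 = (-5 + (-20 - 4))**2 = (-5 - 24)**2 = (-29)**2 = 841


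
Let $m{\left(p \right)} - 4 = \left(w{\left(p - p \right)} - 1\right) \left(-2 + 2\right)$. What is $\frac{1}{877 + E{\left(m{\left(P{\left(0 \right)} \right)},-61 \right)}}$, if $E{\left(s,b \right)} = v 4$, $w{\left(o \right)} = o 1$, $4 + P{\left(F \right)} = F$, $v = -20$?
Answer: $\frac{1}{797} \approx 0.0012547$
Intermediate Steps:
$P{\left(F \right)} = -4 + F$
$w{\left(o \right)} = o$
$m{\left(p \right)} = 4$ ($m{\left(p \right)} = 4 + \left(\left(p - p\right) - 1\right) \left(-2 + 2\right) = 4 + \left(0 - 1\right) 0 = 4 - 0 = 4 + 0 = 4$)
$E{\left(s,b \right)} = -80$ ($E{\left(s,b \right)} = \left(-20\right) 4 = -80$)
$\frac{1}{877 + E{\left(m{\left(P{\left(0 \right)} \right)},-61 \right)}} = \frac{1}{877 - 80} = \frac{1}{797}$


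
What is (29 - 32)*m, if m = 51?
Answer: -153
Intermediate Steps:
(29 - 32)*m = (29 - 32)*51 = -3*51 = -153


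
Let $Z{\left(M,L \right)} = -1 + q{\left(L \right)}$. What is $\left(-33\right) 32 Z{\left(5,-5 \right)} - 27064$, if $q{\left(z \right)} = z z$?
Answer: $-52408$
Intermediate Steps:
$q{\left(z \right)} = z^{2}$
$Z{\left(M,L \right)} = -1 + L^{2}$
$\left(-33\right) 32 Z{\left(5,-5 \right)} - 27064 = \left(-33\right) 32 \left(-1 + \left(-5\right)^{2}\right) - 27064 = - 1056 \left(-1 + 25\right) - 27064 = \left(-1056\right) 24 - 27064 = -25344 - 27064 = -52408$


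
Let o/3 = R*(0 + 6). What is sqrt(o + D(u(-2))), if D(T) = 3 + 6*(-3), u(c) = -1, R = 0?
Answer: I*sqrt(15) ≈ 3.873*I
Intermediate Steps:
D(T) = -15 (D(T) = 3 - 18 = -15)
o = 0 (o = 3*(0*(0 + 6)) = 3*(0*6) = 3*0 = 0)
sqrt(o + D(u(-2))) = sqrt(0 - 15) = sqrt(-15) = I*sqrt(15)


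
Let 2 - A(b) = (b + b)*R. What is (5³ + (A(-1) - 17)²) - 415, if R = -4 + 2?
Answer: 71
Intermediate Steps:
R = -2
A(b) = 2 + 4*b (A(b) = 2 - (b + b)*(-2) = 2 - 2*b*(-2) = 2 - (-4)*b = 2 + 4*b)
(5³ + (A(-1) - 17)²) - 415 = (5³ + ((2 + 4*(-1)) - 17)²) - 415 = (125 + ((2 - 4) - 17)²) - 415 = (125 + (-2 - 17)²) - 415 = (125 + (-19)²) - 415 = (125 + 361) - 415 = 486 - 415 = 71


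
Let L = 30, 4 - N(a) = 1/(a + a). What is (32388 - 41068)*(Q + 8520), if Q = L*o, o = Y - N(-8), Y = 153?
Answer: -112736925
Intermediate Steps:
N(a) = 4 - 1/(2*a) (N(a) = 4 - 1/(a + a) = 4 - 1/(2*a))
o = 2383/16 (o = 153 - (4 - ½/(-8)) = 153 - (4 - ½*(-⅛)) = 153 - (4 + 1/16) = 153 - 1*65/16 = 153 - 65/16 = 2383/16 ≈ 148.94)
Q = 35745/8 (Q = 30*(2383/16) = 35745/8 ≈ 4468.1)
(32388 - 41068)*(Q + 8520) = (32388 - 41068)*(35745/8 + 8520) = -8680*103905/8 = -112736925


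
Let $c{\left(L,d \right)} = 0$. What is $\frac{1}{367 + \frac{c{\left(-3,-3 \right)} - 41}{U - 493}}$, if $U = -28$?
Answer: $\frac{521}{191248} \approx 0.0027242$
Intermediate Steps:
$\frac{1}{367 + \frac{c{\left(-3,-3 \right)} - 41}{U - 493}} = \frac{1}{367 + \frac{0 - 41}{-28 - 493}} = \frac{1}{367 - \frac{41}{-521}} = \frac{1}{367 - - \frac{41}{521}} = \frac{1}{367 + \frac{41}{521}} = \frac{1}{\frac{191248}{521}} = \frac{521}{191248}$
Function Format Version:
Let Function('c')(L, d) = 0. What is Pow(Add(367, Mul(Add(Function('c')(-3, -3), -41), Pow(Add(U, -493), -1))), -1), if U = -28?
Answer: Rational(521, 191248) ≈ 0.0027242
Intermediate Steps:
Pow(Add(367, Mul(Add(Function('c')(-3, -3), -41), Pow(Add(U, -493), -1))), -1) = Pow(Add(367, Mul(Add(0, -41), Pow(Add(-28, -493), -1))), -1) = Pow(Add(367, Mul(-41, Pow(-521, -1))), -1) = Pow(Add(367, Mul(-41, Rational(-1, 521))), -1) = Pow(Add(367, Rational(41, 521)), -1) = Pow(Rational(191248, 521), -1) = Rational(521, 191248)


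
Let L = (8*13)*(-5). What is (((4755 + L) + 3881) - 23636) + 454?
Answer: -15066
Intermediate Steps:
L = -520 (L = 104*(-5) = -520)
(((4755 + L) + 3881) - 23636) + 454 = (((4755 - 520) + 3881) - 23636) + 454 = ((4235 + 3881) - 23636) + 454 = (8116 - 23636) + 454 = -15520 + 454 = -15066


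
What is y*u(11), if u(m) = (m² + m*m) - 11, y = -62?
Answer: -14322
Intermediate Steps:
u(m) = -11 + 2*m² (u(m) = (m² + m²) - 11 = 2*m² - 11 = -11 + 2*m²)
y*u(11) = -62*(-11 + 2*11²) = -62*(-11 + 2*121) = -62*(-11 + 242) = -62*231 = -14322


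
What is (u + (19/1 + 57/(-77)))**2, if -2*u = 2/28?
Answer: 31505769/94864 ≈ 332.12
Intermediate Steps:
u = -1/28 ≈ -0.035714
(u + (19/1 + 57/(-77)))**2 = (-1/28 + (19/1 + 57/(-77)))**2 = (-1/28 + (19*1 + 57*(-1/77)))**2 = (-1/28 + (19 - 57/77))**2 = (-1/28 + 1406/77)**2 = (5613/308)**2 = 31505769/94864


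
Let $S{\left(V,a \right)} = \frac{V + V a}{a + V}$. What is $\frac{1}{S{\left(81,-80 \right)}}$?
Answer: $- \frac{1}{6399} \approx -0.00015627$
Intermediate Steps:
$S{\left(V,a \right)} = \frac{V + V a}{V + a}$
$\frac{1}{S{\left(81,-80 \right)}} = \frac{1}{81 \frac{1}{81 - 80} \left(1 - 80\right)} = \frac{1}{81 \cdot 1^{-1} \left(-79\right)} = \frac{1}{81 \cdot 1 \left(-79\right)} = \frac{1}{-6399} = - \frac{1}{6399}$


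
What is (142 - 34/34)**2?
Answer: 19881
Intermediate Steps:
(142 - 34/34)**2 = (142 - 34*1/34)**2 = (142 - 1)**2 = 141**2 = 19881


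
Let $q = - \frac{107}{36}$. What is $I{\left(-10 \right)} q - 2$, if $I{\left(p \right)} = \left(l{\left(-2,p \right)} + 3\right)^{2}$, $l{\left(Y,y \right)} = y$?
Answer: $- \frac{5315}{36} \approx -147.64$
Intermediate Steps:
$q = - \frac{107}{36}$ ($q = \left(-107\right) \frac{1}{36} = - \frac{107}{36} \approx -2.9722$)
$I{\left(p \right)} = \left(3 + p\right)^{2}$ ($I{\left(p \right)} = \left(p + 3\right)^{2} = \left(3 + p\right)^{2}$)
$I{\left(-10 \right)} q - 2 = \left(3 - 10\right)^{2} \left(- \frac{107}{36}\right) - 2 = \left(-7\right)^{2} \left(- \frac{107}{36}\right) - 2 = 49 \left(- \frac{107}{36}\right) - 2 = - \frac{5243}{36} - 2 = - \frac{5315}{36}$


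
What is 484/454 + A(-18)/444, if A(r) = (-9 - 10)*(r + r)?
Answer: 21893/8399 ≈ 2.6066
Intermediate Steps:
A(r) = -38*r
484/454 + A(-18)/444 = 484/454 - 38*(-18)/444 = 484*(1/454) + 684*(1/444) = 242/227 + 57/37 = 21893/8399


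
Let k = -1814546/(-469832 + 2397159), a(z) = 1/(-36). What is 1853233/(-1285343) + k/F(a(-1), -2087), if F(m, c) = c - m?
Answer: -268267890526114013/186120243303204091 ≈ -1.4414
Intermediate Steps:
a(z) = -1/36
k = -1814546/1927327 ≈ -0.94148
1853233/(-1285343) + k/F(a(-1), -2087) = 1853233/(-1285343) - 1814546/(1927327*(-2087 - 1*(-1/36))) = 1853233*(-1/1285343) - 1814546/(1927327*(-2087 + 1/36)) = -1853233/1285343 - 1814546/(1927327*(-75131/36)) = -1853233/1285343 - 1814546/1927327*(-36/75131) = -1853233/1285343 + 65323656/144802004837 = -268267890526114013/186120243303204091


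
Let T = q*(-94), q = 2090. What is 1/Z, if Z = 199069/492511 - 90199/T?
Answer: 96758711060/83533095429 ≈ 1.1583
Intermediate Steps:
T = -196460 (T = 2090*(-94) = -196460)
Z = 83533095429/96758711060 (Z = 199069/492511 - 90199/(-196460) = 199069*(1/492511) - 90199*(-1/196460) = 199069/492511 + 90199/196460 = 83533095429/96758711060 ≈ 0.86331)
1/Z = 1/(83533095429/96758711060) = 96758711060/83533095429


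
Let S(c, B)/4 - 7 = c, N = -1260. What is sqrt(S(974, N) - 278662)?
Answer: I*sqrt(274738) ≈ 524.15*I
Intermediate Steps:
S(c, B) = 28 + 4*c
sqrt(S(974, N) - 278662) = sqrt((28 + 4*974) - 278662) = sqrt((28 + 3896) - 278662) = sqrt(3924 - 278662) = sqrt(-274738) = I*sqrt(274738)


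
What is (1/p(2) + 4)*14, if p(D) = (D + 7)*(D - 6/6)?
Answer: 518/9 ≈ 57.556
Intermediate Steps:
p(D) = (-1 + D)*(7 + D) (p(D) = (7 + D)*(D - 6*⅙) = (7 + D)*(D - 1) = (7 + D)*(-1 + D) = (-1 + D)*(7 + D))
(1/p(2) + 4)*14 = (1/(-7 + 2² + 6*2) + 4)*14 = (1/(-7 + 4 + 12) + 4)*14 = (1/9 + 4)*14 = (⅑ + 4)*14 = (37/9)*14 = 518/9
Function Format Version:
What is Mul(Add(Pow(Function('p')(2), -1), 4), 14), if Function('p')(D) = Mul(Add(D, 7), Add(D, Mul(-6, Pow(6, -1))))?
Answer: Rational(518, 9) ≈ 57.556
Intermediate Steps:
Function('p')(D) = Mul(Add(-1, D), Add(7, D)) (Function('p')(D) = Mul(Add(7, D), Add(D, Mul(-6, Rational(1, 6)))) = Mul(Add(7, D), Add(D, -1)) = Mul(Add(7, D), Add(-1, D)) = Mul(Add(-1, D), Add(7, D)))
Mul(Add(Pow(Function('p')(2), -1), 4), 14) = Mul(Add(Pow(Add(-7, Pow(2, 2), Mul(6, 2)), -1), 4), 14) = Mul(Add(Pow(Add(-7, 4, 12), -1), 4), 14) = Mul(Add(Pow(9, -1), 4), 14) = Mul(Add(Rational(1, 9), 4), 14) = Mul(Rational(37, 9), 14) = Rational(518, 9)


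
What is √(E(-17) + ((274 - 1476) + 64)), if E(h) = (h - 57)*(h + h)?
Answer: √1378 ≈ 37.121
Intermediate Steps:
E(h) = 2*h*(-57 + h) (E(h) = (-57 + h)*(2*h) = 2*h*(-57 + h))
√(E(-17) + ((274 - 1476) + 64)) = √(2*(-17)*(-57 - 17) + ((274 - 1476) + 64)) = √(2*(-17)*(-74) + (-1202 + 64)) = √(2516 - 1138) = √1378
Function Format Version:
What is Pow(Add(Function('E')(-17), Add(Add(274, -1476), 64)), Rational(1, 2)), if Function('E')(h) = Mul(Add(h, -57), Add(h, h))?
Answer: Pow(1378, Rational(1, 2)) ≈ 37.121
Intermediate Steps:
Function('E')(h) = Mul(2, h, Add(-57, h)) (Function('E')(h) = Mul(Add(-57, h), Mul(2, h)) = Mul(2, h, Add(-57, h)))
Pow(Add(Function('E')(-17), Add(Add(274, -1476), 64)), Rational(1, 2)) = Pow(Add(Mul(2, -17, Add(-57, -17)), Add(Add(274, -1476), 64)), Rational(1, 2)) = Pow(Add(Mul(2, -17, -74), Add(-1202, 64)), Rational(1, 2)) = Pow(Add(2516, -1138), Rational(1, 2)) = Pow(1378, Rational(1, 2))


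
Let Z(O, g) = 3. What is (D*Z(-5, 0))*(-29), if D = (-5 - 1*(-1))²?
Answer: -1392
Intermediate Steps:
D = 16 (D = (-5 + 1)² = (-4)² = 16)
(D*Z(-5, 0))*(-29) = (16*3)*(-29) = 48*(-29) = -1392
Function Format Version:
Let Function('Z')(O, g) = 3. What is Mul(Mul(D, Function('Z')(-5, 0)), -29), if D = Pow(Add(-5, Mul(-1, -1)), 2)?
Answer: -1392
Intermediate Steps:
D = 16 (D = Pow(Add(-5, 1), 2) = Pow(-4, 2) = 16)
Mul(Mul(D, Function('Z')(-5, 0)), -29) = Mul(Mul(16, 3), -29) = Mul(48, -29) = -1392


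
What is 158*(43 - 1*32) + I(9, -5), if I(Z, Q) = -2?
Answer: 1736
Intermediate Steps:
158*(43 - 1*32) + I(9, -5) = 158*(43 - 1*32) - 2 = 158*(43 - 32) - 2 = 158*11 - 2 = 1738 - 2 = 1736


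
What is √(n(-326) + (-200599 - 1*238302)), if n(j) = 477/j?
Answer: I*√46644798178/326 ≈ 662.5*I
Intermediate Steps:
√(n(-326) + (-200599 - 1*238302)) = √(477/(-326) + (-200599 - 1*238302)) = √(477*(-1/326) + (-200599 - 238302)) = √(-477/326 - 438901) = √(-143082203/326) = I*√46644798178/326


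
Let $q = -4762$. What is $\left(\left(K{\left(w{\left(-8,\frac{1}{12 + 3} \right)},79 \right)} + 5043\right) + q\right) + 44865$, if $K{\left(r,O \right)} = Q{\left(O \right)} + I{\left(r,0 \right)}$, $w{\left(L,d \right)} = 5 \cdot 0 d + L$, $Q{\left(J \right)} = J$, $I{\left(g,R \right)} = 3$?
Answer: $45228$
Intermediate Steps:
$w{\left(L,d \right)} = L$ ($w{\left(L,d \right)} = 0 d + L = 0 + L = L$)
$K{\left(r,O \right)} = 3 + O$ ($K{\left(r,O \right)} = O + 3 = 3 + O$)
$\left(\left(K{\left(w{\left(-8,\frac{1}{12 + 3} \right)},79 \right)} + 5043\right) + q\right) + 44865 = \left(\left(\left(3 + 79\right) + 5043\right) - 4762\right) + 44865 = \left(\left(82 + 5043\right) - 4762\right) + 44865 = \left(5125 - 4762\right) + 44865 = 363 + 44865 = 45228$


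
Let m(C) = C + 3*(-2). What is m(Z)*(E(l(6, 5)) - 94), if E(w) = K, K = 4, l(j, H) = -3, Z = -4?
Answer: 900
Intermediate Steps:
m(C) = -6 + C (m(C) = C - 6 = -6 + C)
E(w) = 4
m(Z)*(E(l(6, 5)) - 94) = (-6 - 4)*(4 - 94) = -10*(-90) = 900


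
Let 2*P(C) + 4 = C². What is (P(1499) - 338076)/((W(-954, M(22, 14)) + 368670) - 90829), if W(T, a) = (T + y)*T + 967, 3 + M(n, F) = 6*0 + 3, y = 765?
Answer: 523615/306076 ≈ 1.7107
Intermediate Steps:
M(n, F) = 0 (M(n, F) = -3 + (6*0 + 3) = -3 + (0 + 3) = -3 + 3 = 0)
W(T, a) = 967 + T*(765 + T) (W(T, a) = (T + 765)*T + 967 = (765 + T)*T + 967 = T*(765 + T) + 967 = 967 + T*(765 + T))
P(C) = -2 + C²/2
(P(1499) - 338076)/((W(-954, M(22, 14)) + 368670) - 90829) = ((-2 + (½)*1499²) - 338076)/(((967 + (-954)² + 765*(-954)) + 368670) - 90829) = ((-2 + (½)*2247001) - 338076)/(((967 + 910116 - 729810) + 368670) - 90829) = ((-2 + 2247001/2) - 338076)/((181273 + 368670) - 90829) = (2246997/2 - 338076)/(549943 - 90829) = (1570845/2)/459114 = (1570845/2)*(1/459114) = 523615/306076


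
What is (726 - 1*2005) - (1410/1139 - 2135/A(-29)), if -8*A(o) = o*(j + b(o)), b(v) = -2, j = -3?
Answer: -46178363/33031 ≈ -1398.0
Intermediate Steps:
A(o) = 5*o/8 (A(o) = -o*(-3 - 2)/8 = -o*(-5)/8 = -(-5)*o/8 = 5*o/8)
(726 - 1*2005) - (1410/1139 - 2135/A(-29)) = (726 - 1*2005) - (1410/1139 - 2135/((5/8)*(-29))) = (726 - 2005) - (1410*(1/1139) - 2135/(-145/8)) = -1279 - (1410/1139 - 2135*(-8/145)) = -1279 - (1410/1139 + 3416/29) = -1279 - 1*3931714/33031 = -1279 - 3931714/33031 = -46178363/33031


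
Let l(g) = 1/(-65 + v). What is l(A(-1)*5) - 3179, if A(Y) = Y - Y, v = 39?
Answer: -82655/26 ≈ -3179.0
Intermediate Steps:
A(Y) = 0
l(g) = -1/26 (l(g) = 1/(-65 + 39) = 1/(-26) = -1/26)
l(A(-1)*5) - 3179 = -1/26 - 3179 = -82655/26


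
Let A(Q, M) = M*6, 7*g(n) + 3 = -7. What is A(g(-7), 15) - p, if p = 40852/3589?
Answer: 282158/3589 ≈ 78.617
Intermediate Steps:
g(n) = -10/7 (g(n) = -3/7 + (⅐)*(-7) = -3/7 - 1 = -10/7)
A(Q, M) = 6*M
p = 40852/3589 (p = 40852*(1/3589) = 40852/3589 ≈ 11.383)
A(g(-7), 15) - p = 6*15 - 1*40852/3589 = 90 - 40852/3589 = 282158/3589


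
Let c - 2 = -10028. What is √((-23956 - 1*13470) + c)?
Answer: 2*I*√11863 ≈ 217.83*I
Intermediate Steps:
c = -10026 (c = 2 - 10028 = -10026)
√((-23956 - 1*13470) + c) = √((-23956 - 1*13470) - 10026) = √((-23956 - 13470) - 10026) = √(-37426 - 10026) = √(-47452) = 2*I*√11863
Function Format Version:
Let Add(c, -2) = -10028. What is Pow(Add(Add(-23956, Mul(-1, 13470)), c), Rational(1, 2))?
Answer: Mul(2, I, Pow(11863, Rational(1, 2))) ≈ Mul(217.83, I)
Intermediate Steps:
c = -10026 (c = Add(2, -10028) = -10026)
Pow(Add(Add(-23956, Mul(-1, 13470)), c), Rational(1, 2)) = Pow(Add(Add(-23956, Mul(-1, 13470)), -10026), Rational(1, 2)) = Pow(Add(Add(-23956, -13470), -10026), Rational(1, 2)) = Pow(Add(-37426, -10026), Rational(1, 2)) = Pow(-47452, Rational(1, 2)) = Mul(2, I, Pow(11863, Rational(1, 2)))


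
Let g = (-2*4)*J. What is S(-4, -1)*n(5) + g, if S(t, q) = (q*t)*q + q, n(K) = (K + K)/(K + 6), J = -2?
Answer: 126/11 ≈ 11.455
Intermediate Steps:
n(K) = 2*K/(6 + K) (n(K) = (2*K)/(6 + K) = 2*K/(6 + K))
S(t, q) = q + t*q² (S(t, q) = t*q² + q = q + t*q²)
g = 16 (g = -2*4*(-2) = -8*(-2) = 16)
S(-4, -1)*n(5) + g = (-(1 - 1*(-4)))*(2*5/(6 + 5)) + 16 = (-(1 + 4))*(2*5/11) + 16 = (-1*5)*(2*5*(1/11)) + 16 = -5*10/11 + 16 = -50/11 + 16 = 126/11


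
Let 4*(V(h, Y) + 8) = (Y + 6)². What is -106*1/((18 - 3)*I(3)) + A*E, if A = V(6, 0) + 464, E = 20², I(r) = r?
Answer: 8369894/45 ≈ 1.8600e+5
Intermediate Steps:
V(h, Y) = -8 + (6 + Y)²/4 (V(h, Y) = -8 + (Y + 6)²/4 = -8 + (6 + Y)²/4)
E = 400
A = 465 (A = (-8 + (6 + 0)²/4) + 464 = (-8 + (¼)*6²) + 464 = (-8 + (¼)*36) + 464 = (-8 + 9) + 464 = 1 + 464 = 465)
-106*1/((18 - 3)*I(3)) + A*E = -106*1/(3*(18 - 3)) + 465*400 = -106/(3*15) + 186000 = -106/45 + 186000 = 8369894/45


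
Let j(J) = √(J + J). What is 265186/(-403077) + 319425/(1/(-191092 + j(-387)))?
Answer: -24603643572846886/403077 + 958275*I*√86 ≈ -6.104e+10 + 8.8867e+6*I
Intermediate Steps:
j(J) = √2*√J (j(J) = √(2*J) = √2*√J)
265186/(-403077) + 319425/(1/(-191092 + j(-387))) = 265186/(-403077) + 319425/(1/(-191092 + √2*√(-387))) = 265186*(-1/403077) + 319425/(1/(-191092 + √2*(3*I*√43))) = -265186/403077 + 319425/(1/(-191092 + 3*I*√86)) = -265186/403077 + 319425*(-191092 + 3*I*√86) = -265186/403077 + (-61039562100 + 958275*I*√86) = -24603643572846886/403077 + 958275*I*√86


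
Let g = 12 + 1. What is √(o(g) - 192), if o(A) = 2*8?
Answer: 4*I*√11 ≈ 13.266*I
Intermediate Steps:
g = 13
o(A) = 16
√(o(g) - 192) = √(16 - 192) = √(-176) = 4*I*√11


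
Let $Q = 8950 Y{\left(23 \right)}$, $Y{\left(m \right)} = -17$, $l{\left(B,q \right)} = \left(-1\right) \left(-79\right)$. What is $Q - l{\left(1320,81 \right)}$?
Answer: $-152229$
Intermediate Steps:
$l{\left(B,q \right)} = 79$
$Q = -152150$ ($Q = 8950 \left(-17\right) = -152150$)
$Q - l{\left(1320,81 \right)} = -152150 - 79 = -152229$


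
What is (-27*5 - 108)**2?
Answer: 59049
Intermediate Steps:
(-27*5 - 108)**2 = (-135 - 108)**2 = (-243)**2 = 59049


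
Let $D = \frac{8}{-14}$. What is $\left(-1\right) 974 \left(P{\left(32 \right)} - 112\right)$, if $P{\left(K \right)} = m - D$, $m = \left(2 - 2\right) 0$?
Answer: $\frac{759720}{7} \approx 1.0853 \cdot 10^{5}$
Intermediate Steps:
$m = 0$ ($m = 0 \cdot 0 = 0$)
$D = - \frac{4}{7}$ ($D = 8 \left(- \frac{1}{14}\right) = - \frac{4}{7} \approx -0.57143$)
$P{\left(K \right)} = \frac{4}{7}$ ($P{\left(K \right)} = 0 - - \frac{4}{7} = 0 + \frac{4}{7} = \frac{4}{7}$)
$\left(-1\right) 974 \left(P{\left(32 \right)} - 112\right) = \left(-1\right) 974 \left(\frac{4}{7} - 112\right) = \left(-974\right) \left(- \frac{780}{7}\right) = \frac{759720}{7}$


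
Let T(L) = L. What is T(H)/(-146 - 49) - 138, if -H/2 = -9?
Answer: -8976/65 ≈ -138.09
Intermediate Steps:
H = 18 (H = -2*(-9) = 18)
T(H)/(-146 - 49) - 138 = 18/(-146 - 49) - 138 = 18/(-195) - 138 = -1/195*18 - 138 = -6/65 - 138 = -8976/65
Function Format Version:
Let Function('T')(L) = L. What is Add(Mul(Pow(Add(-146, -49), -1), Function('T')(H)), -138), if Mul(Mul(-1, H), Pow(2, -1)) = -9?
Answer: Rational(-8976, 65) ≈ -138.09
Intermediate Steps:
H = 18 (H = Mul(-2, -9) = 18)
Add(Mul(Pow(Add(-146, -49), -1), Function('T')(H)), -138) = Add(Mul(Pow(Add(-146, -49), -1), 18), -138) = Add(Mul(Pow(-195, -1), 18), -138) = Add(Mul(Rational(-1, 195), 18), -138) = Add(Rational(-6, 65), -138) = Rational(-8976, 65)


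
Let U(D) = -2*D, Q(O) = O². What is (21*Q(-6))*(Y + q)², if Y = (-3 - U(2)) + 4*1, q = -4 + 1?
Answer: 3024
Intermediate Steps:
q = -3
Y = 5 (Y = (-3 - (-2)*2) + 4*1 = (-3 - 1*(-4)) + 4 = (-3 + 4) + 4 = 1 + 4 = 5)
(21*Q(-6))*(Y + q)² = (21*(-6)²)*(5 - 3)² = (21*36)*2² = 756*4 = 3024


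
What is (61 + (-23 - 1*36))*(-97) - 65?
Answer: -259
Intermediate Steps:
(61 + (-23 - 1*36))*(-97) - 65 = (61 + (-23 - 36))*(-97) - 65 = (61 - 59)*(-97) - 65 = 2*(-97) - 65 = -194 - 65 = -259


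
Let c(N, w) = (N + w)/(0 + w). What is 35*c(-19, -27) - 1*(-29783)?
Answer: 805751/27 ≈ 29843.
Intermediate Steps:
c(N, w) = (N + w)/w
35*c(-19, -27) - 1*(-29783) = 35*((-19 - 27)/(-27)) - 1*(-29783) = 35*(-1/27*(-46)) + 29783 = 35*(46/27) + 29783 = 1610/27 + 29783 = 805751/27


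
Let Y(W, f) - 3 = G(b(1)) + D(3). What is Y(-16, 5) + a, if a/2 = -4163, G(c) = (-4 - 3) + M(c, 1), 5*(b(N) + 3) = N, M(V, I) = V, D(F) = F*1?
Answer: -41649/5 ≈ -8329.8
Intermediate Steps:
D(F) = F
b(N) = -3 + N/5
G(c) = -7 + c (G(c) = (-4 - 3) + c = -7 + c)
Y(W, f) = -19/5 (Y(W, f) = 3 + ((-7 + (-3 + (⅕)*1)) + 3) = 3 + ((-7 + (-3 + ⅕)) + 3) = 3 + ((-7 - 14/5) + 3) = 3 + (-49/5 + 3) = 3 - 34/5 = -19/5)
a = -8326 (a = 2*(-4163) = -8326)
Y(-16, 5) + a = -19/5 - 8326 = -41649/5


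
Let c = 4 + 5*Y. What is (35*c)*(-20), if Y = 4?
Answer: -16800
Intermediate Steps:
c = 24 (c = 4 + 5*4 = 4 + 20 = 24)
(35*c)*(-20) = (35*24)*(-20) = 840*(-20) = -16800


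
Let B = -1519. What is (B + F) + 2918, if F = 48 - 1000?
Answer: 447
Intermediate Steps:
F = -952
(B + F) + 2918 = (-1519 - 952) + 2918 = -2471 + 2918 = 447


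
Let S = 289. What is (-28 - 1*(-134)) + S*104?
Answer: 30162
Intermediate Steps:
(-28 - 1*(-134)) + S*104 = (-28 - 1*(-134)) + 289*104 = (-28 + 134) + 30056 = 106 + 30056 = 30162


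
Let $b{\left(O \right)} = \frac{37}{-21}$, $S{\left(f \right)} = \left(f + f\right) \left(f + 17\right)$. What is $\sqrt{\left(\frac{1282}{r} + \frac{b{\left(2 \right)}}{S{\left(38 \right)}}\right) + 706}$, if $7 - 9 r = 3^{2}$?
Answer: $\frac{i \sqrt{9753020234265}}{43890} \approx 71.155 i$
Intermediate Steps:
$S{\left(f \right)} = 2 f \left(17 + f\right)$
$r = - \frac{2}{9}$ ($r = \frac{7}{9} - \frac{3^{2}}{9} = \frac{7}{9} - 1 = - \frac{2}{9} \approx -0.22222$)
$b{\left(O \right)} = - \frac{37}{21}$ ($b{\left(O \right)} = 37 \left(- \frac{1}{21}\right) = - \frac{37}{21}$)
$\sqrt{\left(\frac{1282}{r} + \frac{b{\left(2 \right)}}{S{\left(38 \right)}}\right) + 706} = \sqrt{\left(\frac{1282}{- \frac{2}{9}} - \frac{37}{21 \cdot 2 \cdot 38 \left(17 + 38\right)}\right) + 706} = \sqrt{\left(1282 \left(- \frac{9}{2}\right) - \frac{37}{21 \cdot 2 \cdot 38 \cdot 55}\right) + 706} = \sqrt{\left(-5769 - \frac{37}{21 \cdot 4180}\right) + 706} = \sqrt{\left(-5769 - \frac{37}{87780}\right) + 706} = \sqrt{- \frac{506402857}{87780} + 706} = \sqrt{- \frac{444430177}{87780}} = \frac{i \sqrt{9753020234265}}{43890}$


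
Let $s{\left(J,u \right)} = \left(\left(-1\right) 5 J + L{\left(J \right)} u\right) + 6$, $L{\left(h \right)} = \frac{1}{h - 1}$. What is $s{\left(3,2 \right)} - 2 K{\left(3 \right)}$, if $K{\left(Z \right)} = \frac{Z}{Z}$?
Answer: $-10$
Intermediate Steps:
$L{\left(h \right)} = \frac{1}{-1 + h}$
$K{\left(Z \right)} = 1$
$s{\left(J,u \right)} = 6 - 5 J + \frac{u}{-1 + J}$ ($s{\left(J,u \right)} = \left(\left(-1\right) 5 J + \frac{u}{-1 + J}\right) + 6 = \left(- 5 J + \frac{u}{-1 + J}\right) + 6 = 6 - 5 J + \frac{u}{-1 + J}$)
$s{\left(3,2 \right)} - 2 K{\left(3 \right)} = \frac{2 + \left(-1 + 3\right) \left(6 - 15\right)}{-1 + 3} - 2 = \frac{2 + 2 \left(6 - 15\right)}{2} - 2 = \frac{2 + 2 \left(-9\right)}{2} - 2 = \frac{2 - 18}{2} - 2 = \frac{1}{2} \left(-16\right) - 2 = -8 - 2 = -10$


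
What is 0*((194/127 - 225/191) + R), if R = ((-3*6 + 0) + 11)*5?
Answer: 0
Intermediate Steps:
R = -35 (R = ((-18 + 0) + 11)*5 = (-18 + 11)*5 = -7*5 = -35)
0*((194/127 - 225/191) + R) = 0*((194/127 - 225/191) - 35) = 0*(8479/24257 - 35) = 0*(-840516/24257) = 0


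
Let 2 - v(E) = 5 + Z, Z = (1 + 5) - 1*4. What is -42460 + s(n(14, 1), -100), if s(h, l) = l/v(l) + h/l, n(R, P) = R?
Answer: -2122007/50 ≈ -42440.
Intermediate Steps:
Z = 2 (Z = 6 - 4 = 2)
v(E) = -5 (v(E) = 2 - (5 + 2) = 2 - 1*7 = 2 - 7 = -5)
s(h, l) = -l/5 + h/l (s(h, l) = l/(-5) + h/l = l*(-⅕) + h/l = -l/5 + h/l)
-42460 + s(n(14, 1), -100) = -42460 + (-⅕*(-100) + 14/(-100)) = -42460 + (20 + 14*(-1/100)) = -42460 + (20 - 7/50) = -42460 + 993/50 = -2122007/50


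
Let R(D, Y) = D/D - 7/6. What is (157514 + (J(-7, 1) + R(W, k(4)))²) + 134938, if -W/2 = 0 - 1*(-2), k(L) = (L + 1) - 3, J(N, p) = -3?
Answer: 10528633/36 ≈ 2.9246e+5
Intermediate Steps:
k(L) = -2 + L (k(L) = (1 + L) - 3 = -2 + L)
W = -4 (W = -2*(0 - 1*(-2)) = -2*(0 + 2) = -2*2 = -4)
R(D, Y) = -⅙ (R(D, Y) = 1 - 7*⅙ = 1 - 7/6 = -⅙)
(157514 + (J(-7, 1) + R(W, k(4)))²) + 134938 = (157514 + (-3 - ⅙)²) + 134938 = (157514 + (-19/6)²) + 134938 = (157514 + 361/36) + 134938 = 5670865/36 + 134938 = 10528633/36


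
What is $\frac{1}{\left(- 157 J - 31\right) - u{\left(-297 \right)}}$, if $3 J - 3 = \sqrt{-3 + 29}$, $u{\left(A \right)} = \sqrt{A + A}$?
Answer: $- \frac{3}{564 + 157 \sqrt{26} + 9 i \sqrt{66}} \approx -0.0021922 + 0.00011747 i$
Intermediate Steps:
$u{\left(A \right)} = \sqrt{2} \sqrt{A}$ ($u{\left(A \right)} = \sqrt{2 A} = \sqrt{2} \sqrt{A}$)
$J = 1 + \frac{\sqrt{26}}{3}$ ($J = 1 + \frac{\sqrt{-3 + 29}}{3} = 1 + \frac{\sqrt{26}}{3} \approx 2.6997$)
$\frac{1}{\left(- 157 J - 31\right) - u{\left(-297 \right)}} = \frac{1}{\left(- 157 \left(1 + \frac{\sqrt{26}}{3}\right) - 31\right) - \sqrt{2} \sqrt{-297}} = \frac{1}{\left(\left(-157 - \frac{157 \sqrt{26}}{3}\right) - 31\right) - \sqrt{2} \cdot 3 i \sqrt{33}} = \frac{1}{\left(-188 - \frac{157 \sqrt{26}}{3}\right) - 3 i \sqrt{66}} = \frac{1}{-188 - \frac{157 \sqrt{26}}{3} - 3 i \sqrt{66}}$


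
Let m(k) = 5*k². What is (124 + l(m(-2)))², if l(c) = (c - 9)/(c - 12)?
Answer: 1006009/64 ≈ 15719.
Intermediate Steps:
l(c) = (-9 + c)/(-12 + c)
(124 + l(m(-2)))² = (124 + (-9 + 5*(-2)²)/(-12 + 5*(-2)²))² = (124 + (-9 + 5*4)/(-12 + 5*4))² = (124 + (-9 + 20)/(-12 + 20))² = (124 + 11/8)² = (1003/8)² = 1006009/64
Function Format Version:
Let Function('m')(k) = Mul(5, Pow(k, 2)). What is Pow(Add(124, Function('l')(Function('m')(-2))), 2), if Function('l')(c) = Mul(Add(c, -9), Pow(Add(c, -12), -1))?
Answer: Rational(1006009, 64) ≈ 15719.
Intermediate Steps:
Function('l')(c) = Mul(Pow(Add(-12, c), -1), Add(-9, c)) (Function('l')(c) = Mul(Add(-9, c), Pow(Add(-12, c), -1)) = Mul(Pow(Add(-12, c), -1), Add(-9, c)))
Pow(Add(124, Function('l')(Function('m')(-2))), 2) = Pow(Add(124, Mul(Pow(Add(-12, Mul(5, Pow(-2, 2))), -1), Add(-9, Mul(5, Pow(-2, 2))))), 2) = Pow(Add(124, Mul(Pow(Add(-12, Mul(5, 4)), -1), Add(-9, Mul(5, 4)))), 2) = Pow(Add(124, Mul(Pow(Add(-12, 20), -1), Add(-9, 20))), 2) = Pow(Add(124, Mul(Pow(8, -1), 11)), 2) = Pow(Add(124, Mul(Rational(1, 8), 11)), 2) = Pow(Add(124, Rational(11, 8)), 2) = Pow(Rational(1003, 8), 2) = Rational(1006009, 64)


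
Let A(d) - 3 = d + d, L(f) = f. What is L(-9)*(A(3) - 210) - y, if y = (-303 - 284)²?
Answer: -342760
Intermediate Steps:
y = 344569 (y = (-587)² = 344569)
A(d) = 3 + 2*d (A(d) = 3 + (d + d) = 3 + 2*d)
L(-9)*(A(3) - 210) - y = -9*((3 + 2*3) - 210) - 1*344569 = -9*((3 + 6) - 210) - 344569 = -9*(9 - 210) - 344569 = -9*(-201) - 344569 = 1809 - 344569 = -342760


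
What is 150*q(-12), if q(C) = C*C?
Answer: 21600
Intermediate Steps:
q(C) = C²
150*q(-12) = 150*(-12)² = 150*144 = 21600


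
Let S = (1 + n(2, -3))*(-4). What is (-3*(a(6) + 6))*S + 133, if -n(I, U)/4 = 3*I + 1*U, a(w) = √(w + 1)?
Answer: -659 - 132*√7 ≈ -1008.2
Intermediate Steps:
a(w) = √(1 + w)
n(I, U) = -12*I - 4*U (n(I, U) = -4*(3*I + 1*U) = -4*(3*I + U) = -4*(U + 3*I) = -12*I - 4*U)
S = 44 (S = (1 + (-12*2 - 4*(-3)))*(-4) = (1 + (-24 + 12))*(-4) = (1 - 12)*(-4) = -11*(-4) = 44)
(-3*(a(6) + 6))*S + 133 = -3*(√(1 + 6) + 6)*44 + 133 = -3*(√7 + 6)*44 + 133 = -3*(6 + √7)*44 + 133 = (-18 - 3*√7)*44 + 133 = (-792 - 132*√7) + 133 = -659 - 132*√7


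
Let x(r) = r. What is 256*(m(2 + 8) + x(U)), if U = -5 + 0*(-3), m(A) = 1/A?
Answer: -6272/5 ≈ -1254.4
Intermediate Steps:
U = -5 (U = -5 + 0 = -5)
256*(m(2 + 8) + x(U)) = 256*(1/(2 + 8) - 5) = 256*(1/10 - 5) = 256*(⅒ - 5) = 256*(-49/10) = -6272/5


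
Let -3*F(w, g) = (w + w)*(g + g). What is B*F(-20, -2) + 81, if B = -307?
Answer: 49363/3 ≈ 16454.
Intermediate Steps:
F(w, g) = -4*g*w/3 (F(w, g) = -(w + w)*(g + g)/3 = -2*w*2*g/3 = -4*g*w/3)
B*F(-20, -2) + 81 = -(-1228)*(-2)*(-20)/3 + 81 = -307*(-160/3) + 81 = 49120/3 + 81 = 49363/3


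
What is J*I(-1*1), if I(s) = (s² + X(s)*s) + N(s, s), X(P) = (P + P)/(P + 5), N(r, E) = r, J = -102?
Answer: -51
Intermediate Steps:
X(P) = 2*P/(5 + P) (X(P) = (2*P)/(5 + P) = 2*P/(5 + P))
I(s) = s + s² + 2*s²/(5 + s) (I(s) = (s² + (2*s/(5 + s))*s) + s = (s² + 2*s²/(5 + s)) + s = s + s² + 2*s²/(5 + s))
J*I(-1*1) = -102*(-1*1)*(5 + (-1*1)² + 8*(-1*1))/(5 - 1*1) = -(-102)*(5 + (-1)² + 8*(-1))/(5 - 1) = -(-102)*(5 + 1 - 8)/4 = -(-102)*(-2)/4 = -102*½ = -51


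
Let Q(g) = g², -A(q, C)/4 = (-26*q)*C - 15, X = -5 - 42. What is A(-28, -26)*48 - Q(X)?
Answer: 3634847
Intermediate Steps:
X = -47
A(q, C) = 60 + 104*C*q (A(q, C) = -4*((-26*q)*C - 15) = -4*(-26*C*q - 15) = -4*(-15 - 26*C*q) = 60 + 104*C*q)
A(-28, -26)*48 - Q(X) = (60 + 104*(-26)*(-28))*48 - 1*(-47)² = (60 + 75712)*48 - 1*2209 = 75772*48 - 2209 = 3637056 - 2209 = 3634847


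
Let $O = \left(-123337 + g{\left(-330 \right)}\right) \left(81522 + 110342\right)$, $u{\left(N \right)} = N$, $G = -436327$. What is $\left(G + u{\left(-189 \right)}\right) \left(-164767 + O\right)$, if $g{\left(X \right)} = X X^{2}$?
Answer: $3020114808261734460$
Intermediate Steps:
$g{\left(X \right)} = X^{3}$
$O = -6918680498168$ ($O = \left(-123337 + \left(-330\right)^{3}\right) \left(81522 + 110342\right) = \left(-123337 - 35937000\right) 191864 = \left(-36060337\right) 191864 = -6918680498168$)
$\left(G + u{\left(-189 \right)}\right) \left(-164767 + O\right) = \left(-436327 - 189\right) \left(-164767 - 6918680498168\right) = \left(-436516\right) \left(-6918680662935\right) = 3020114808261734460$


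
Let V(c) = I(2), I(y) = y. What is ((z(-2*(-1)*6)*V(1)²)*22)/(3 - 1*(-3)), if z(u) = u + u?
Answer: 352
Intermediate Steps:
z(u) = 2*u
V(c) = 2
((z(-2*(-1)*6)*V(1)²)*22)/(3 - 1*(-3)) = (((2*(-2*(-1)*6))*2²)*22)/(3 - 1*(-3)) = (((2*(2*6))*4)*22)/(3 + 3) = (((2*12)*4)*22)/6 = ((24*4)*22)*(⅙) = (96*22)*(⅙) = 2112*(⅙) = 352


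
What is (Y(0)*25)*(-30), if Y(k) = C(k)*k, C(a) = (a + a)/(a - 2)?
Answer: 0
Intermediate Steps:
C(a) = 2*a/(-2 + a) (C(a) = (2*a)/(-2 + a) = 2*a/(-2 + a))
Y(k) = 2*k²/(-2 + k) (Y(k) = (2*k/(-2 + k))*k = 2*k²/(-2 + k))
(Y(0)*25)*(-30) = ((2*0²/(-2 + 0))*25)*(-30) = ((2*0/(-2))*25)*(-30) = ((2*0*(-½))*25)*(-30) = (0*25)*(-30) = 0*(-30) = 0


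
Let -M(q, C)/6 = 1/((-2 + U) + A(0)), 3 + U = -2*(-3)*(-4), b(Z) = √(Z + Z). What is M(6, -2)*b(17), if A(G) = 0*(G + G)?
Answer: 6*√34/29 ≈ 1.2064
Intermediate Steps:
A(G) = 0 (A(G) = 0*(2*G) = 0)
b(Z) = √2*√Z (b(Z) = √(2*Z) = √2*√Z)
U = -27 (U = -3 - 2*(-3)*(-4) = -3 + 6*(-4) = -3 - 24 = -27)
M(q, C) = 6/29 (M(q, C) = -6/((-2 - 27) + 0) = -6/(-29 + 0) = -6/(-29) = -6*(-1/29) = 6/29)
M(6, -2)*b(17) = 6*(√2*√17)/29 = 6*√34/29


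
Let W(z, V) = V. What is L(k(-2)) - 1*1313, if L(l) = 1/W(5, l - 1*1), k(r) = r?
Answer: -3940/3 ≈ -1313.3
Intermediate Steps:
L(l) = 1/(-1 + l) (L(l) = 1/(l - 1*1) = 1/(l - 1) = 1/(-1 + l))
L(k(-2)) - 1*1313 = 1/(-1 - 2) - 1*1313 = 1/(-3) - 1313 = -⅓ - 1313 = -3940/3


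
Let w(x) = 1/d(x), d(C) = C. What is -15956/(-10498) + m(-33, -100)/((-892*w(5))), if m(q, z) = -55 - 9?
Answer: 2199014/1170527 ≈ 1.8787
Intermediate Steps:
m(q, z) = -64
w(x) = 1/x
-15956/(-10498) + m(-33, -100)/((-892*w(5))) = -15956/(-10498) - 64/((-892/5)) = -15956*(-1/10498) - 64/((-892*⅕)) = 7978/5249 - 64/(-892/5) = 7978/5249 - 64*(-5/892) = 7978/5249 + 80/223 = 2199014/1170527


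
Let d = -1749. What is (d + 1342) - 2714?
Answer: -3121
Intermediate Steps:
(d + 1342) - 2714 = (-1749 + 1342) - 2714 = -407 - 2714 = -3121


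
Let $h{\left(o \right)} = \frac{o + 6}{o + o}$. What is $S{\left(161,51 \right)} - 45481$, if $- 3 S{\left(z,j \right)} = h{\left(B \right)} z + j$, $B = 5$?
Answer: $- \frac{1366711}{30} \approx -45557.0$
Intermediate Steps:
$h{\left(o \right)} = \frac{6 + o}{2 o}$
$S{\left(z,j \right)} = - \frac{11 z}{30} - \frac{j}{3}$ ($S{\left(z,j \right)} = - \frac{\frac{6 + 5}{2 \cdot 5} z + j}{3} = - \frac{\frac{1}{2} \cdot \frac{1}{5} \cdot 11 z + j}{3} = - \frac{\frac{11 z}{10} + j}{3} = - \frac{j + \frac{11 z}{10}}{3} = - \frac{11 z}{30} - \frac{j}{3}$)
$S{\left(161,51 \right)} - 45481 = \left(\left(- \frac{11}{30}\right) 161 - 17\right) - 45481 = \left(- \frac{1771}{30} - 17\right) - 45481 = - \frac{2281}{30} - 45481 = - \frac{1366711}{30}$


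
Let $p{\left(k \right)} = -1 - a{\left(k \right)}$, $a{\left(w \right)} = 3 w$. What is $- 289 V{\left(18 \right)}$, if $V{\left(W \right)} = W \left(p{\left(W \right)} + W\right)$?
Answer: $192474$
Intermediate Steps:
$p{\left(k \right)} = -1 - 3 k$
$V{\left(W \right)} = W \left(-1 - 2 W\right)$ ($V{\left(W \right)} = W \left(\left(-1 - 3 W\right) + W\right) = W \left(-1 - 2 W\right)$)
$- 289 V{\left(18 \right)} = - 289 \left(\left(-1\right) 18 \left(1 + 2 \cdot 18\right)\right) = - 289 \left(\left(-1\right) 18 \left(1 + 36\right)\right) = - 289 \left(\left(-1\right) 18 \cdot 37\right) = \left(-289\right) \left(-666\right) = 192474$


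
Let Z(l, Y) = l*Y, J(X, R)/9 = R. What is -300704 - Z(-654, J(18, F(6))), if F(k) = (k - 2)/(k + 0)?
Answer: -296780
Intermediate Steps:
F(k) = (-2 + k)/k
J(X, R) = 9*R
Z(l, Y) = Y*l
-300704 - Z(-654, J(18, F(6))) = -300704 - 9*((-2 + 6)/6)*(-654) = -300704 - 9*((⅙)*4)*(-654) = -300704 - 9*(⅔)*(-654) = -300704 - 6*(-654) = -300704 - 1*(-3924) = -300704 + 3924 = -296780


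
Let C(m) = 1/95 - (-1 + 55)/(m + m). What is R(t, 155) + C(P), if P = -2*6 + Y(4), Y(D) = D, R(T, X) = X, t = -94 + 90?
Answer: 120373/760 ≈ 158.39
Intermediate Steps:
t = -4
P = -8 (P = -2*6 + 4 = -12 + 4 = -8)
C(m) = 1/95 - 27/m (C(m) = 1/95 - 54/(2*m) = 1/95 - 54*1/(2*m) = 1/95 - 27/m)
R(t, 155) + C(P) = 155 + (1/95)*(-2565 - 8)/(-8) = 155 + (1/95)*(-1/8)*(-2573) = 155 + 2573/760 = 120373/760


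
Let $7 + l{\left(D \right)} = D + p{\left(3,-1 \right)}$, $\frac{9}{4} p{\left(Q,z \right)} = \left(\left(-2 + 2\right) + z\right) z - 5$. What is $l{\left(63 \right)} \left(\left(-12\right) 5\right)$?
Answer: $- \frac{9760}{3} \approx -3253.3$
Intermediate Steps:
$p{\left(Q,z \right)} = - \frac{20}{9} + \frac{4 z^{2}}{9}$ ($p{\left(Q,z \right)} = \frac{4 \left(\left(\left(-2 + 2\right) + z\right) z - 5\right)}{9} = \frac{4 \left(\left(0 + z\right) z - 5\right)}{9} = \frac{4 \left(z z - 5\right)}{9} = \frac{4 \left(z^{2} - 5\right)}{9} = \frac{4 \left(-5 + z^{2}\right)}{9} = - \frac{20}{9} + \frac{4 z^{2}}{9}$)
$l{\left(D \right)} = - \frac{79}{9} + D$ ($l{\left(D \right)} = -7 - \left(\frac{20}{9} - \frac{4}{9} - D\right) = -7 + \left(D + \left(- \frac{20}{9} + \frac{4}{9} \cdot 1\right)\right) = -7 + \left(D + \left(- \frac{20}{9} + \frac{4}{9}\right)\right) = -7 + \left(D - \frac{16}{9}\right) = -7 + \left(- \frac{16}{9} + D\right) = - \frac{79}{9} + D$)
$l{\left(63 \right)} \left(\left(-12\right) 5\right) = \left(- \frac{79}{9} + 63\right) \left(\left(-12\right) 5\right) = \frac{488}{9} \left(-60\right) = - \frac{9760}{3}$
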